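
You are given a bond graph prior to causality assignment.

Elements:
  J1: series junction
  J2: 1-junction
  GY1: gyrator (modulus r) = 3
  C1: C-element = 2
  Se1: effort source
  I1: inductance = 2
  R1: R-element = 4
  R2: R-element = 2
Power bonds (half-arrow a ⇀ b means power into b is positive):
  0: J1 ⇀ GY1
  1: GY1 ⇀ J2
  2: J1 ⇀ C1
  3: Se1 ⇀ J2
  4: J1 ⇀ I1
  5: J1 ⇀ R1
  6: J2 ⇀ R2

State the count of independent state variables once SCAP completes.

2  (C1, I1 all integral)

b3 →J2  (Se1 (Se) sets effort on bond)
b2 →J1  (prefer integral on C1)
b4 →I1  (I1 integral (f out))
b0 →J1  (J1 flow already set via bond 4)
b5 →J1  (J1 flow already set via bond 4)
b1 →J2  (GY GY1: same side as bond 0)
b6 →R2  (J2 needs exactly one f-in)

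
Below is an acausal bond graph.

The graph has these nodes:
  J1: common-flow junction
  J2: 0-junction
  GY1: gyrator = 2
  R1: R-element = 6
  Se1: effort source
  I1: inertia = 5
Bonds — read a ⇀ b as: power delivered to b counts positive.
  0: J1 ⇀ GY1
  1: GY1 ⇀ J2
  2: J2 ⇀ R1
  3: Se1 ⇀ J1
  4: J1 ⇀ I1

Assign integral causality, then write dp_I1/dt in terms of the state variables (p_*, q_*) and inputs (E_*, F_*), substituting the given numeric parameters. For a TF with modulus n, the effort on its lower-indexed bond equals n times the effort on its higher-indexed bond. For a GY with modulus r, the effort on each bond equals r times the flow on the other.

b3 stroke at J1  (Se1 (Se) sets effort on bond)
b4 stroke at I1  (I1 outputs flow p/I1)
b0 stroke at J1  (J1: bond 4 brought flow, rest push out)
b1 stroke at J2  (GY1: gyrator matches bond 0)
b2 stroke at R1  (0-jn J2 has e-setter on 1)

dp_I1/dt = E_Se1 - 2*p_I1/15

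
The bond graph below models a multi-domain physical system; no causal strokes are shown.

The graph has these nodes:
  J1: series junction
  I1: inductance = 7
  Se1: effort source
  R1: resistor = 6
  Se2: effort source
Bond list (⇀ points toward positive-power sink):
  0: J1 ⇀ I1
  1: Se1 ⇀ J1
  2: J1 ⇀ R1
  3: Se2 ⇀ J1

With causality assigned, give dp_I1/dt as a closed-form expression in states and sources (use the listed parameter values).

dp_I1/dt = E_Se1 + E_Se2 - 6*p_I1/7

b1 →J1  (Se1 fixes effort; stroke away)
b3 →J1  (Se2: effort source, stroke at far end)
b0 →I1  (I1: I, integral causality)
b2 →J1  (J1: bond 0 brought flow, rest push out)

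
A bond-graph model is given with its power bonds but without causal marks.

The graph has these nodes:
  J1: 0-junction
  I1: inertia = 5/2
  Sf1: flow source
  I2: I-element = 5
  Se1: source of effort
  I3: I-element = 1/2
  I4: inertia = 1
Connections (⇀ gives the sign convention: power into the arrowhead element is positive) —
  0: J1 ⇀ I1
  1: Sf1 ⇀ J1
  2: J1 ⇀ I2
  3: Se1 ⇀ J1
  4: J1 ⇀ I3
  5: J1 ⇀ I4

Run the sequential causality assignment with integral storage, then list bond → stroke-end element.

bond 1 →Sf1  (Sf1 fixes flow; stroke at Sf1)
bond 3 →J1  (Se1 fixes effort; stroke away)
bond 0 →I1  (0-jn J1 has e-setter on 3)
bond 2 →I2  (J1: bond 3 brought effort, rest push out)
bond 4 →I3  (J1 effort already set via bond 3)
bond 5 →I4  (0-jn J1 has e-setter on 3)

bond 0 stroke at I1
bond 1 stroke at Sf1
bond 2 stroke at I2
bond 3 stroke at J1
bond 4 stroke at I3
bond 5 stroke at I4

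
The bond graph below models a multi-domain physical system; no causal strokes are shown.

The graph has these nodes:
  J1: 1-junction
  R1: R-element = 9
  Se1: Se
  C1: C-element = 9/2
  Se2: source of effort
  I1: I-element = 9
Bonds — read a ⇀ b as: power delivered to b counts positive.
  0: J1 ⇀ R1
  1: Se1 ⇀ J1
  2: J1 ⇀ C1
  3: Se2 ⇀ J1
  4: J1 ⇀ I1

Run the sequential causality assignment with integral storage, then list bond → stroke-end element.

b0 →J1
b1 →J1
b2 →J1
b3 →J1
b4 →I1

β1 →J1  (Se1: effort source, stroke at far end)
β3 →J1  (source Se2 imposes e)
β2 →J1  (prefer integral on C1)
β4 →I1  (I1 outputs flow p/I1)
β0 →J1  (J1 flow already set via bond 4)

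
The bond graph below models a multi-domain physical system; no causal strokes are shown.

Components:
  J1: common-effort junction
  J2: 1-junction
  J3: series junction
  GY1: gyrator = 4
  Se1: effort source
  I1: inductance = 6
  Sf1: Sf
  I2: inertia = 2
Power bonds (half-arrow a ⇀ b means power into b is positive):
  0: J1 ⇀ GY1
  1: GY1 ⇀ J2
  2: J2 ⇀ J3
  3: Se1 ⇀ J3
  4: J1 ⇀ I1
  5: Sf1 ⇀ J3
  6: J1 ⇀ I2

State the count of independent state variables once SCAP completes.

2  (I1, I2 all integral)

β3 stroke→J3  (source Se1 imposes e)
β5 stroke→Sf1  (Sf1: flow source, stroke at near end)
β2 stroke→J3  (common-f at J3 fixed by 5)
β1 stroke→J2  (common-f at J2 fixed by 2)
β0 stroke→J1  (GY1: gyrator matches bond 1)
β4 stroke→I1  (0-jn J1 has e-setter on 0)
β6 stroke→I2  (J1: bond 0 brought effort, rest push out)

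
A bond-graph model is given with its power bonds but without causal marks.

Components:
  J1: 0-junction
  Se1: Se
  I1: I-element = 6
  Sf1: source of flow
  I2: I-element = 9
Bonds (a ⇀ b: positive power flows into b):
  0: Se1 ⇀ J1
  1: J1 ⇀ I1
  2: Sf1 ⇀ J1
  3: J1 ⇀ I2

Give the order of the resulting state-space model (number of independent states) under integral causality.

#0 →J1  (source Se1 imposes e)
#2 →Sf1  (source Sf1 imposes f)
#1 →I1  (J1: bond 0 brought effort, rest push out)
#3 →I2  (common-e at J1 fixed by 0)

2  (I1, I2 all integral)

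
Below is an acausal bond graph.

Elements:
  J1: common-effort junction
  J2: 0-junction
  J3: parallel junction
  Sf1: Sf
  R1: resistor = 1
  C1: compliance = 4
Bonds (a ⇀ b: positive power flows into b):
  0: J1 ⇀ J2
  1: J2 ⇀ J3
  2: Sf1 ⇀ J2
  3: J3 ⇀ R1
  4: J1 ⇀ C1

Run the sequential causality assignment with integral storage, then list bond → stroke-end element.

b0 stroke at J2
b1 stroke at J3
b2 stroke at Sf1
b3 stroke at R1
b4 stroke at J1

b2 →Sf1  (source Sf1 imposes f)
b4 →J1  (C1: C, integral causality)
b0 →J2  (J1: bond 4 brought effort, rest push out)
b1 →J3  (J2: bond 0 brought effort, rest push out)
b3 →R1  (J3: bond 1 brought effort, rest push out)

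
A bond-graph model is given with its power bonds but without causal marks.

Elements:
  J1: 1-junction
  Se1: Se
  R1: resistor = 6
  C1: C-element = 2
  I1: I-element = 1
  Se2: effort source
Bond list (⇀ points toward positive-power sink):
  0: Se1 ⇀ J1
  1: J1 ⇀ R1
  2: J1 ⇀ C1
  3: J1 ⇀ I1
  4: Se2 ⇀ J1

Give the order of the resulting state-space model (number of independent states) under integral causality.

2  (C1, I1 all integral)

#0 stroke at J1  (source Se1 imposes e)
#4 stroke at J1  (Se2 fixes effort; stroke away)
#2 stroke at J1  (C1 outputs effort q/C1)
#3 stroke at I1  (I1: I, integral causality)
#1 stroke at J1  (common-f at J1 fixed by 3)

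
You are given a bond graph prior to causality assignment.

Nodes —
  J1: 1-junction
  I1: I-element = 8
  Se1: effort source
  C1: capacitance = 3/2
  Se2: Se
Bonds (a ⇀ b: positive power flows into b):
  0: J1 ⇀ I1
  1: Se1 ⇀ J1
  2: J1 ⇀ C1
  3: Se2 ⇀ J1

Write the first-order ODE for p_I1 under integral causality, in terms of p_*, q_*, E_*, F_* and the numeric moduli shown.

dp_I1/dt = E_Se1 + E_Se2 - 2*q_C1/3

bond 1 stroke at J1  (source Se1 imposes e)
bond 3 stroke at J1  (source Se2 imposes e)
bond 0 stroke at I1  (I1 outputs flow p/I1)
bond 2 stroke at J1  (1-jn J1 has f-setter on 0)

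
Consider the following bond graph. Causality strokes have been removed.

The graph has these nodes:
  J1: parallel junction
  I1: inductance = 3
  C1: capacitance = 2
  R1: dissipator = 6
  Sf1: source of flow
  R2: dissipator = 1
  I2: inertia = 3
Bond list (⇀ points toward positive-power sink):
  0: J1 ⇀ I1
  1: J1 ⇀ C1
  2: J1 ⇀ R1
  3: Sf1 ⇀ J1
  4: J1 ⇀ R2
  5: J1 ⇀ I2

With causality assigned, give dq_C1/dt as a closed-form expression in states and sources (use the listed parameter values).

dq_C1/dt = F_Sf1 - p_I1/3 - p_I2/3 - 7*q_C1/12

β3 stroke at Sf1  (Sf1 (Sf) sets flow on bond)
β0 stroke at I1  (I1 outputs flow p/I1)
β1 stroke at J1  (C1: C, integral causality)
β2 stroke at R1  (J1 effort already set via bond 1)
β4 stroke at R2  (0-jn J1 has e-setter on 1)
β5 stroke at I2  (J1: bond 1 brought effort, rest push out)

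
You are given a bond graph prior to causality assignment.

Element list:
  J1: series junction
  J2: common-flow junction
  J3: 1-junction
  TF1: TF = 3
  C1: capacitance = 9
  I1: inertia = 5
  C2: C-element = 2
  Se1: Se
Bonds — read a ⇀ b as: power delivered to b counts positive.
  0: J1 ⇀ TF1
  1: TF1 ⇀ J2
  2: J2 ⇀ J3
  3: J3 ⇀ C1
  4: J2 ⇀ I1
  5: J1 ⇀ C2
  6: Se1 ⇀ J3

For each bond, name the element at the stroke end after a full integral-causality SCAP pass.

bond 6 stroke→J3  (Se1 fixes effort; stroke away)
bond 3 stroke→J3  (C1 integral (e out))
bond 2 stroke→J2  (closing 1-jn rule on J3)
bond 4 stroke→I1  (I1 integral (f out))
bond 1 stroke→J2  (common-f at J2 fixed by 4)
bond 0 stroke→TF1  (TF1: transformer flips bond 1)
bond 5 stroke→J1  (1-jn J1 has f-setter on 0)

b0 stroke at TF1
b1 stroke at J2
b2 stroke at J2
b3 stroke at J3
b4 stroke at I1
b5 stroke at J1
b6 stroke at J3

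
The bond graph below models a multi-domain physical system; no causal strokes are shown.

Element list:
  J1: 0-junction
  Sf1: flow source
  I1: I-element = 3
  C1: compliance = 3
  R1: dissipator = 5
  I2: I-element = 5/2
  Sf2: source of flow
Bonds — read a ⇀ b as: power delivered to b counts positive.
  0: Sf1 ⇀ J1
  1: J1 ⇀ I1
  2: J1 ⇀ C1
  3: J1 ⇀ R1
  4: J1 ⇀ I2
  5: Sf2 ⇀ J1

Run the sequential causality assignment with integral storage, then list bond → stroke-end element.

#0 |Sf1  (Sf1: flow source, stroke at near end)
#5 |Sf2  (Sf2 (Sf) sets flow on bond)
#1 |I1  (prefer integral on I1)
#2 |J1  (C1 integral (e out))
#3 |R1  (0-jn J1 has e-setter on 2)
#4 |I2  (J1 effort already set via bond 2)

#0 stroke at Sf1
#1 stroke at I1
#2 stroke at J1
#3 stroke at R1
#4 stroke at I2
#5 stroke at Sf2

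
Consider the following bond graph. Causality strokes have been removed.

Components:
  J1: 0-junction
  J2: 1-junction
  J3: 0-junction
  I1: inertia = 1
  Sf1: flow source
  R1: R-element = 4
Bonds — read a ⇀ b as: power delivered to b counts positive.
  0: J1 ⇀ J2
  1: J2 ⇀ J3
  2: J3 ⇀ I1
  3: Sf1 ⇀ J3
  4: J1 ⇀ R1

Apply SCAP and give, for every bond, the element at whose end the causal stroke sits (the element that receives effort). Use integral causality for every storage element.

#3 |Sf1  (Sf1 (Sf) sets flow on bond)
#2 |I1  (I1 integral (f out))
#1 |J3  (closing 0-jn rule on J3)
#0 |J2  (J2: bond 1 brought flow, rest push out)
#4 |J1  (J1 needs exactly one e-in)

#0 |J2
#1 |J3
#2 |I1
#3 |Sf1
#4 |J1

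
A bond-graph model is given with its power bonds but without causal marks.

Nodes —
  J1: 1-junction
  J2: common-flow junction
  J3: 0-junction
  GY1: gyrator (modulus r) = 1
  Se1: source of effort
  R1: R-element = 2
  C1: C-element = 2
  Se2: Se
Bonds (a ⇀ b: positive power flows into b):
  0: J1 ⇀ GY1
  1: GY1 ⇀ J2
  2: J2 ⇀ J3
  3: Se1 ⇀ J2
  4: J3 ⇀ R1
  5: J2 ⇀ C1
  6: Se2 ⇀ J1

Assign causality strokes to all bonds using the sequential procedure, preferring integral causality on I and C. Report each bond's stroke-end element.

β3 |J2  (Se1 fixes effort; stroke away)
β6 |J1  (Se2: effort source, stroke at far end)
β0 |GY1  (only one flow-in slot at J1)
β1 |GY1  (through GY1, causality inverts; strokes same side of GY1)
β2 |J2  (1-jn J2 has f-setter on 1)
β5 |J2  (J2 flow already set via bond 1)
β4 |J3  (J3: last free bond brings effort in)

b0 |GY1
b1 |GY1
b2 |J2
b3 |J2
b4 |J3
b5 |J2
b6 |J1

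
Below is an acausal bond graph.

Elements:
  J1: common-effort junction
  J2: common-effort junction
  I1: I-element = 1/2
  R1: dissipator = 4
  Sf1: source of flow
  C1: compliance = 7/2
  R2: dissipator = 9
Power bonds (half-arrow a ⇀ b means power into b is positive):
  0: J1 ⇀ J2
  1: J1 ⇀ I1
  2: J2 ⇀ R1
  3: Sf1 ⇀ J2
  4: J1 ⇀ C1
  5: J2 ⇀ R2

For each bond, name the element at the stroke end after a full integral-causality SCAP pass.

bond 3 |Sf1  (Sf1 fixes flow; stroke at Sf1)
bond 1 |I1  (I1 outputs flow p/I1)
bond 4 |J1  (C1: C, integral causality)
bond 0 |J2  (J1 effort already set via bond 4)
bond 2 |R1  (0-jn J2 has e-setter on 0)
bond 5 |R2  (common-e at J2 fixed by 0)

β0 stroke at J2
β1 stroke at I1
β2 stroke at R1
β3 stroke at Sf1
β4 stroke at J1
β5 stroke at R2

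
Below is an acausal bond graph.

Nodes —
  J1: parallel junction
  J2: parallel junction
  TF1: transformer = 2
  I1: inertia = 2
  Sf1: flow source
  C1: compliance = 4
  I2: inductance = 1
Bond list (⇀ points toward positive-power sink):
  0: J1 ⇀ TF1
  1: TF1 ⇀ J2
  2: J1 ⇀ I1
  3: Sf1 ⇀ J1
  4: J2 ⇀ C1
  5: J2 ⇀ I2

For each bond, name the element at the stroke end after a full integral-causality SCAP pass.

b3 stroke at Sf1  (Sf1 fixes flow; stroke at Sf1)
b2 stroke at I1  (I1 outputs flow p/I1)
b0 stroke at J1  (J1: last free bond brings effort in)
b1 stroke at TF1  (TF TF1: opposite of bond 0)
b4 stroke at J2  (C1 integral (e out))
b5 stroke at I2  (common-e at J2 fixed by 4)

b0 stroke at J1
b1 stroke at TF1
b2 stroke at I1
b3 stroke at Sf1
b4 stroke at J2
b5 stroke at I2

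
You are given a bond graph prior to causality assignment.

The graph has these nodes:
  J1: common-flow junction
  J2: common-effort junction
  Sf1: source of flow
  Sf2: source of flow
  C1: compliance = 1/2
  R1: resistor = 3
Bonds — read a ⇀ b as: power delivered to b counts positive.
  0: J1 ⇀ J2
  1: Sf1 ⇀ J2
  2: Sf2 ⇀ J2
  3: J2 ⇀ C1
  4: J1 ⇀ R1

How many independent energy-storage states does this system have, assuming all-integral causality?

1  (C1 all integral)

#1 →Sf1  (Sf1 (Sf) sets flow on bond)
#2 →Sf2  (Sf2 (Sf) sets flow on bond)
#3 →J2  (C1 integral (e out))
#0 →J1  (0-jn J2 has e-setter on 3)
#4 →R1  (closing 1-jn rule on J1)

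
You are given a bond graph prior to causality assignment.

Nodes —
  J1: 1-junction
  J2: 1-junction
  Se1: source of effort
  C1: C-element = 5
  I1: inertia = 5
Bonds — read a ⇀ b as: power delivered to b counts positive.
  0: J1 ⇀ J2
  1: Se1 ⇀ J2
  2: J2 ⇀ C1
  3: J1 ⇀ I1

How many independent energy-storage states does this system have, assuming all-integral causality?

#1 |J2  (Se1 (Se) sets effort on bond)
#2 |J2  (C1 integral (e out))
#0 |J1  (J2: last free bond brings flow in)
#3 |I1  (J1: last free bond brings flow in)

2  (C1, I1 all integral)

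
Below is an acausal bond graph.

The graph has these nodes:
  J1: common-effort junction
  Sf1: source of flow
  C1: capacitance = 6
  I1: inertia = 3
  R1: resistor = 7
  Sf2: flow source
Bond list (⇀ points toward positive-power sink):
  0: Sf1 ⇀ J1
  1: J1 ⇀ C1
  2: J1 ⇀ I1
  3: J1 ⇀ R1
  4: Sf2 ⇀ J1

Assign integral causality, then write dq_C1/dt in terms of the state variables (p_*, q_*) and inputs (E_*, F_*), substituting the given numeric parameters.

#0 stroke→Sf1  (Sf1 (Sf) sets flow on bond)
#4 stroke→Sf2  (Sf2 (Sf) sets flow on bond)
#1 stroke→J1  (prefer integral on C1)
#2 stroke→I1  (J1: bond 1 brought effort, rest push out)
#3 stroke→R1  (J1 effort already set via bond 1)

dq_C1/dt = F_Sf1 + F_Sf2 - p_I1/3 - q_C1/42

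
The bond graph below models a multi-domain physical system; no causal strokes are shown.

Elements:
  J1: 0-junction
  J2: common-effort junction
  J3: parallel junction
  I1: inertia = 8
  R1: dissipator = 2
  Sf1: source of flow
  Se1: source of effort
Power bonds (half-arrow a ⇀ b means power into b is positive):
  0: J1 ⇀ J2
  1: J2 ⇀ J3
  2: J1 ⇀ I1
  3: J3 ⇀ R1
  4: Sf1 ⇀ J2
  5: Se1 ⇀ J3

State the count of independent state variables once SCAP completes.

#4 stroke at Sf1  (Sf1 fixes flow; stroke at Sf1)
#5 stroke at J3  (source Se1 imposes e)
#1 stroke at J2  (0-jn J3 has e-setter on 5)
#3 stroke at R1  (J3: bond 5 brought effort, rest push out)
#0 stroke at J1  (J2 effort already set via bond 1)
#2 stroke at I1  (common-e at J1 fixed by 0)

1  (I1 all integral)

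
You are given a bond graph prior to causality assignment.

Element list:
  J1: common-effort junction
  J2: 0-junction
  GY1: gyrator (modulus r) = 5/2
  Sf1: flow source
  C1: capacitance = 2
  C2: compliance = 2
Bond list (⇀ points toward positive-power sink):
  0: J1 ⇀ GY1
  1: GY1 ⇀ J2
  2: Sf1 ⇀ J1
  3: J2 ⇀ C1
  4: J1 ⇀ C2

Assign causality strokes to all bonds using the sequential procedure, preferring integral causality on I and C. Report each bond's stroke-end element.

b0 |GY1
b1 |GY1
b2 |Sf1
b3 |J2
b4 |J1

bond 2 stroke at Sf1  (Sf1 fixes flow; stroke at Sf1)
bond 3 stroke at J2  (C1: C, integral causality)
bond 1 stroke at GY1  (J2: bond 3 brought effort, rest push out)
bond 0 stroke at GY1  (GY1 both-in/both-out from 1)
bond 4 stroke at J1  (closing 0-jn rule on J1)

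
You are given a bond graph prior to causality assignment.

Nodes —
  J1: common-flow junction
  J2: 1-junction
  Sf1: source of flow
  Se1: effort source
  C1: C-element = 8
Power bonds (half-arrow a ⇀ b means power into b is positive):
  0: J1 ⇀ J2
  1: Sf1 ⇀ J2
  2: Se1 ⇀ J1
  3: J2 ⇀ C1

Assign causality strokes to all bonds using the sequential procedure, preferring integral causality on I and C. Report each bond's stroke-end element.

#1 stroke at Sf1  (Sf1: flow source, stroke at near end)
#2 stroke at J1  (Se1: effort source, stroke at far end)
#0 stroke at J2  (closing 1-jn rule on J1)
#3 stroke at J2  (1-jn J2 has f-setter on 1)

bond 0 stroke→J2
bond 1 stroke→Sf1
bond 2 stroke→J1
bond 3 stroke→J2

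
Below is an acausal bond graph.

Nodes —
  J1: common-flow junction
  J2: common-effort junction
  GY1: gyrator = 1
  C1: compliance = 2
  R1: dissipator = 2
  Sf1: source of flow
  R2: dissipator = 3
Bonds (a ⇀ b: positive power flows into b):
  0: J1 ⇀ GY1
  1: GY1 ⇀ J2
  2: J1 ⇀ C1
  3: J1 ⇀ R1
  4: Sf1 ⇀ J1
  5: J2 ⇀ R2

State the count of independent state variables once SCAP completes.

b4 |Sf1  (Sf1 (Sf) sets flow on bond)
b0 |J1  (common-f at J1 fixed by 4)
b2 |J1  (J1: bond 4 brought flow, rest push out)
b3 |J1  (common-f at J1 fixed by 4)
b1 |J2  (through GY1, causality inverts; strokes same side of GY1)
b5 |R2  (J2 effort already set via bond 1)

1  (C1 all integral)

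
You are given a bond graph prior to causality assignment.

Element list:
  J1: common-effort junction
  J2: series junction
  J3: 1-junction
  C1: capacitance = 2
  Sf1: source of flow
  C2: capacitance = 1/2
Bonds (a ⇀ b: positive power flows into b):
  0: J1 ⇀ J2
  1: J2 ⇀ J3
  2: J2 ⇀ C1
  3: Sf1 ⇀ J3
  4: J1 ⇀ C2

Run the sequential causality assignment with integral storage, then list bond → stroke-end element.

β0 →J2
β1 →J3
β2 →J2
β3 →Sf1
β4 →J1

b3 stroke at Sf1  (Sf1 (Sf) sets flow on bond)
b1 stroke at J3  (common-f at J3 fixed by 3)
b0 stroke at J2  (common-f at J2 fixed by 1)
b2 stroke at J2  (J2: bond 1 brought flow, rest push out)
b4 stroke at J1  (J1: last free bond brings effort in)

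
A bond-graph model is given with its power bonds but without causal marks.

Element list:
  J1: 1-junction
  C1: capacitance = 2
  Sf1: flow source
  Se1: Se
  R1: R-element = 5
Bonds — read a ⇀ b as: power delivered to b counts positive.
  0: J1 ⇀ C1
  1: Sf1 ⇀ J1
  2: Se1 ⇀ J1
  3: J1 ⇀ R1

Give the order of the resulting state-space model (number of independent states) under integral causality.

1  (C1 all integral)

bond 1 |Sf1  (Sf1 (Sf) sets flow on bond)
bond 2 |J1  (source Se1 imposes e)
bond 0 |J1  (J1 flow already set via bond 1)
bond 3 |J1  (1-jn J1 has f-setter on 1)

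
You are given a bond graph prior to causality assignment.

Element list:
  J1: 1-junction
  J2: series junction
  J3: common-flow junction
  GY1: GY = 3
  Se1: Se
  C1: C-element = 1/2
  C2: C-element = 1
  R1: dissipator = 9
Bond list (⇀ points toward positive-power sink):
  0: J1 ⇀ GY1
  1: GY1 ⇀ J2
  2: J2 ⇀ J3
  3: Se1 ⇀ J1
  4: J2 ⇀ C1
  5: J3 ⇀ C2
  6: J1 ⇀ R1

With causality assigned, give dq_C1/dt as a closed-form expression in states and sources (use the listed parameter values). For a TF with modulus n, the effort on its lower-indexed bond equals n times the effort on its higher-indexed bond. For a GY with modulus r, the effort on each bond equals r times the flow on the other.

β3 stroke→J1  (Se1 (Se) sets effort on bond)
β4 stroke→J2  (prefer integral on C1)
β5 stroke→J3  (prefer integral on C2)
β2 stroke→J2  (closing 1-jn rule on J3)
β1 stroke→GY1  (only one flow-in slot at J2)
β0 stroke→GY1  (GY GY1: same side as bond 1)
β6 stroke→J1  (J1 flow already set via bond 0)

dq_C1/dt = E_Se1/3 - 2*q_C1 - q_C2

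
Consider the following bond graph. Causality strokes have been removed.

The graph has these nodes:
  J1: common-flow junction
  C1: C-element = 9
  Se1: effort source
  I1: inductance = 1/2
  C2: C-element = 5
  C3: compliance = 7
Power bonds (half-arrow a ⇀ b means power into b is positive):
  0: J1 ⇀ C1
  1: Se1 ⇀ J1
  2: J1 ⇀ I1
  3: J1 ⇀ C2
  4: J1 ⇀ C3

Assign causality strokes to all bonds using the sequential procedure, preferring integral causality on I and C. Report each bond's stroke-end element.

b1 stroke at J1  (source Se1 imposes e)
b0 stroke at J1  (prefer integral on C1)
b2 stroke at I1  (I1 integral (f out))
b3 stroke at J1  (common-f at J1 fixed by 2)
b4 stroke at J1  (J1: bond 2 brought flow, rest push out)

b0 →J1
b1 →J1
b2 →I1
b3 →J1
b4 →J1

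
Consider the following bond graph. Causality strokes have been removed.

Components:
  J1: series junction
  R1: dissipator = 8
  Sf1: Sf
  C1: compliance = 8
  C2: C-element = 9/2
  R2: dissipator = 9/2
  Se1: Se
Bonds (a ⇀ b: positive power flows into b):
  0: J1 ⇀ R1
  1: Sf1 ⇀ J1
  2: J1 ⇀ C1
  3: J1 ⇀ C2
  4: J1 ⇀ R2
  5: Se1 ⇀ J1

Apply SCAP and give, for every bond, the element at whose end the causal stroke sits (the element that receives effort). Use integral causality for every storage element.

β0 stroke→J1
β1 stroke→Sf1
β2 stroke→J1
β3 stroke→J1
β4 stroke→J1
β5 stroke→J1

b1 stroke at Sf1  (Sf1 (Sf) sets flow on bond)
b5 stroke at J1  (Se1 fixes effort; stroke away)
b0 stroke at J1  (J1: bond 1 brought flow, rest push out)
b2 stroke at J1  (common-f at J1 fixed by 1)
b3 stroke at J1  (common-f at J1 fixed by 1)
b4 stroke at J1  (J1 flow already set via bond 1)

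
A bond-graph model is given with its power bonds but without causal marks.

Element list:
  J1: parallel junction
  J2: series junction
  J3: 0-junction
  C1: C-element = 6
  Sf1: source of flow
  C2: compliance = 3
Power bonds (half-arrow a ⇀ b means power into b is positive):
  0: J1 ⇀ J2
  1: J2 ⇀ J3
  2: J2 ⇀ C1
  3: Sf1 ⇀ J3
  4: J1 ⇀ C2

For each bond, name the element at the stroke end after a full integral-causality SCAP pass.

β0 stroke at J2
β1 stroke at J3
β2 stroke at J2
β3 stroke at Sf1
β4 stroke at J1

bond 3 |Sf1  (source Sf1 imposes f)
bond 1 |J3  (closing 0-jn rule on J3)
bond 0 |J2  (J2 flow already set via bond 1)
bond 2 |J2  (J2: bond 1 brought flow, rest push out)
bond 4 |J1  (J1: last free bond brings effort in)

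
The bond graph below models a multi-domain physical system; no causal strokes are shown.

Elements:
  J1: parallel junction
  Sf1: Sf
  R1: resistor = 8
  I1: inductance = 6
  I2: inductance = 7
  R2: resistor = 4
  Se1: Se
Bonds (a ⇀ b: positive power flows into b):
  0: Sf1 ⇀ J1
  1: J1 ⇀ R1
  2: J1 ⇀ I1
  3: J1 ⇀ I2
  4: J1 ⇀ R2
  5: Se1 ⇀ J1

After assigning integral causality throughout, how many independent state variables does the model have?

2  (I1, I2 all integral)

b0 stroke→Sf1  (Sf1 fixes flow; stroke at Sf1)
b5 stroke→J1  (Se1: effort source, stroke at far end)
b1 stroke→R1  (0-jn J1 has e-setter on 5)
b2 stroke→I1  (J1 effort already set via bond 5)
b3 stroke→I2  (J1 effort already set via bond 5)
b4 stroke→R2  (J1: bond 5 brought effort, rest push out)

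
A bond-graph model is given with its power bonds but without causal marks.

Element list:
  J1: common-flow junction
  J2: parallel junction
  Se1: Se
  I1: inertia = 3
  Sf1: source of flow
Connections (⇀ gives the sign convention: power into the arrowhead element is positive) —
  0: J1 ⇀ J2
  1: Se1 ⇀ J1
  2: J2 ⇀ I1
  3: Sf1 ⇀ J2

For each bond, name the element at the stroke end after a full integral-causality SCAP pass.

#1 →J1  (Se1 fixes effort; stroke away)
#3 →Sf1  (source Sf1 imposes f)
#0 →J2  (closing 1-jn rule on J1)
#2 →I1  (0-jn J2 has e-setter on 0)

β0 |J2
β1 |J1
β2 |I1
β3 |Sf1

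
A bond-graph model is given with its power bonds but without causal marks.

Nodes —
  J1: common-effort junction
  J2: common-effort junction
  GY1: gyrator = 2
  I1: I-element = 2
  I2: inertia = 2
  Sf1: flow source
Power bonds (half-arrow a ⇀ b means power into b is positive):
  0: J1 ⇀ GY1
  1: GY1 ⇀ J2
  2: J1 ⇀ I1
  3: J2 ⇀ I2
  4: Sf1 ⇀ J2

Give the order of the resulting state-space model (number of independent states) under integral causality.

2  (I1, I2 all integral)

b4 |Sf1  (Sf1: flow source, stroke at near end)
b2 |I1  (I1 integral (f out))
b0 |J1  (J1: last free bond brings effort in)
b1 |J2  (GY1: gyrator matches bond 0)
b3 |I2  (J2: bond 1 brought effort, rest push out)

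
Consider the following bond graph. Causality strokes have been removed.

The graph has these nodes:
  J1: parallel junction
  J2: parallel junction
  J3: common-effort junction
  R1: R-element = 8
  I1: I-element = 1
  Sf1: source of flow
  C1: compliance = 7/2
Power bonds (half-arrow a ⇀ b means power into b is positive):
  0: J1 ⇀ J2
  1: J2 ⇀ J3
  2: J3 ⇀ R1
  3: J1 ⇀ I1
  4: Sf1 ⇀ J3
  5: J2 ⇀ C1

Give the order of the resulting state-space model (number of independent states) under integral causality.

#4 →Sf1  (Sf1: flow source, stroke at near end)
#3 →I1  (I1: I, integral causality)
#0 →J1  (J1: last free bond brings effort in)
#5 →J2  (C1: C, integral causality)
#1 →J3  (common-e at J2 fixed by 5)
#2 →R1  (J3 effort already set via bond 1)

2  (C1, I1 all integral)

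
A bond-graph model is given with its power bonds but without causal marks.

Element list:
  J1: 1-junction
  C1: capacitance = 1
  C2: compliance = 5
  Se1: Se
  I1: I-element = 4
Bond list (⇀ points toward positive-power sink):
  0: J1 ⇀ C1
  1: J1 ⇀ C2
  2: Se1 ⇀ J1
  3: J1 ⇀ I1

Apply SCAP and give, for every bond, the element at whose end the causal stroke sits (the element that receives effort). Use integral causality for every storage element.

#0 →J1
#1 →J1
#2 →J1
#3 →I1

β2 |J1  (Se1 (Se) sets effort on bond)
β0 |J1  (C1 integral (e out))
β1 |J1  (prefer integral on C2)
β3 |I1  (J1: last free bond brings flow in)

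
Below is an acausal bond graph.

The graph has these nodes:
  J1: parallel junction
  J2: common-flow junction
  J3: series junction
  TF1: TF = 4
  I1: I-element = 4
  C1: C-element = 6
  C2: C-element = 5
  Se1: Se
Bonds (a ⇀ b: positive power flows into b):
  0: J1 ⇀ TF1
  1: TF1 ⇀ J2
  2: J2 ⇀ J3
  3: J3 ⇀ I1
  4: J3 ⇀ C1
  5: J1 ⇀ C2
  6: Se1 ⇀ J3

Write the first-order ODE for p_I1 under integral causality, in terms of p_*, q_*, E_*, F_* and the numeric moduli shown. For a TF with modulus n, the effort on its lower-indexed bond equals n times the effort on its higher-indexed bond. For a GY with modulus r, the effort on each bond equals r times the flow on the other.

#6 stroke→J3  (Se1 fixes effort; stroke away)
#3 stroke→I1  (I1: I, integral causality)
#2 stroke→J3  (1-jn J3 has f-setter on 3)
#4 stroke→J3  (J3: bond 3 brought flow, rest push out)
#1 stroke→J2  (J2: bond 2 brought flow, rest push out)
#0 stroke→TF1  (TF TF1: opposite of bond 1)
#5 stroke→J1  (J1: last free bond brings effort in)

dp_I1/dt = E_Se1 - q_C1/6 + q_C2/20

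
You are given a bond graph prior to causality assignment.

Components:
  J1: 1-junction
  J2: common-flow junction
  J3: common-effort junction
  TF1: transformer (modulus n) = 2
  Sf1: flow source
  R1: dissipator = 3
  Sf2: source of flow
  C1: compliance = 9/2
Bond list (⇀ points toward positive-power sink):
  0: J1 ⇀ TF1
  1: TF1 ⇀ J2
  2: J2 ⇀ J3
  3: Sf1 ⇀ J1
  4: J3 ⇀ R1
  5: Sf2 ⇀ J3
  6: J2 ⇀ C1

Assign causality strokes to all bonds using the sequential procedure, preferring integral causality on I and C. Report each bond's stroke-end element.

β0 stroke at J1
β1 stroke at TF1
β2 stroke at J2
β3 stroke at Sf1
β4 stroke at J3
β5 stroke at Sf2
β6 stroke at J2

b3 →Sf1  (source Sf1 imposes f)
b5 →Sf2  (Sf2 fixes flow; stroke at Sf2)
b0 →J1  (J1 flow already set via bond 3)
b1 →TF1  (through TF1, causality passes straight; one stroke at TF1)
b2 →J2  (1-jn J2 has f-setter on 1)
b6 →J2  (J2: bond 1 brought flow, rest push out)
b4 →J3  (J3: last free bond brings effort in)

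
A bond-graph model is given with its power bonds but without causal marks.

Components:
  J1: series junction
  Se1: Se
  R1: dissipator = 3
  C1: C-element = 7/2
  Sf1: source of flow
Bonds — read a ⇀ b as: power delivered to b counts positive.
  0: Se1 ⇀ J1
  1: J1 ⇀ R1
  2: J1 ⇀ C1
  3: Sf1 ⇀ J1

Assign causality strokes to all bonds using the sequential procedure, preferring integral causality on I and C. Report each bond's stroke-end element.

bond 0 stroke→J1  (Se1 (Se) sets effort on bond)
bond 3 stroke→Sf1  (Sf1 (Sf) sets flow on bond)
bond 1 stroke→J1  (1-jn J1 has f-setter on 3)
bond 2 stroke→J1  (1-jn J1 has f-setter on 3)

#0 →J1
#1 →J1
#2 →J1
#3 →Sf1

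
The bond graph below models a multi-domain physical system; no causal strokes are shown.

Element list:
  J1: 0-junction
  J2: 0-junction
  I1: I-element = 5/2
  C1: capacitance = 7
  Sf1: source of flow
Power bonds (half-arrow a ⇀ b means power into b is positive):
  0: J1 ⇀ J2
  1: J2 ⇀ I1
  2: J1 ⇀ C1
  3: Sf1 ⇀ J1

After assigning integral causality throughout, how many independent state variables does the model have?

β3 →Sf1  (Sf1: flow source, stroke at near end)
β1 →I1  (prefer integral on I1)
β0 →J2  (J2 needs exactly one e-in)
β2 →J1  (only one effort-in slot at J1)

2  (C1, I1 all integral)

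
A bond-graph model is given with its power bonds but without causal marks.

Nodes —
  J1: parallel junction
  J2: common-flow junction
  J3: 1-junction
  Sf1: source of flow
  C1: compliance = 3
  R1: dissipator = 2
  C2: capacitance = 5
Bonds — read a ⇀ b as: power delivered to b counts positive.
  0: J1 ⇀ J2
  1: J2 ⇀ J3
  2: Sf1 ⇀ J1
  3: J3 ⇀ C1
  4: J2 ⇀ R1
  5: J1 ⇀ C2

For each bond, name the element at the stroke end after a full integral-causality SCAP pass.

#0 →J2
#1 →J2
#2 →Sf1
#3 →J3
#4 →R1
#5 →J1

#2 stroke→Sf1  (Sf1 fixes flow; stroke at Sf1)
#3 stroke→J3  (prefer integral on C1)
#1 stroke→J2  (J3: last free bond brings flow in)
#5 stroke→J1  (C2 outputs effort q/C2)
#0 stroke→J2  (J1: bond 5 brought effort, rest push out)
#4 stroke→R1  (closing 1-jn rule on J2)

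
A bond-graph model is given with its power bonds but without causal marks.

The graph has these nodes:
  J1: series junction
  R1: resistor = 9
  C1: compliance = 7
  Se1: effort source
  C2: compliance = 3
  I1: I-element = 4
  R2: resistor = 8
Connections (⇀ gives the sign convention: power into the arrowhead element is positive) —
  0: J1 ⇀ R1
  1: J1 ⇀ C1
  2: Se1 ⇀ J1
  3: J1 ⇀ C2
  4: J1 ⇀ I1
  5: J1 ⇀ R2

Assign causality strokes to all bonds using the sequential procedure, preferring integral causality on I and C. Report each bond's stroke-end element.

#0 stroke→J1
#1 stroke→J1
#2 stroke→J1
#3 stroke→J1
#4 stroke→I1
#5 stroke→J1

#2 →J1  (Se1 fixes effort; stroke away)
#1 →J1  (C1 outputs effort q/C1)
#3 →J1  (C2 outputs effort q/C2)
#4 →I1  (prefer integral on I1)
#0 →J1  (1-jn J1 has f-setter on 4)
#5 →J1  (1-jn J1 has f-setter on 4)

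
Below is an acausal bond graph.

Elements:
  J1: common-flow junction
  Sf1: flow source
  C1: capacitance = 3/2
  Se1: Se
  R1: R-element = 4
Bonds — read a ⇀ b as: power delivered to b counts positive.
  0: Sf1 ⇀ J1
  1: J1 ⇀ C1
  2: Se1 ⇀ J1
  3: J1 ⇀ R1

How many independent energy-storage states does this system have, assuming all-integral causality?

1  (C1 all integral)

b0 stroke at Sf1  (Sf1 fixes flow; stroke at Sf1)
b2 stroke at J1  (Se1 (Se) sets effort on bond)
b1 stroke at J1  (1-jn J1 has f-setter on 0)
b3 stroke at J1  (J1: bond 0 brought flow, rest push out)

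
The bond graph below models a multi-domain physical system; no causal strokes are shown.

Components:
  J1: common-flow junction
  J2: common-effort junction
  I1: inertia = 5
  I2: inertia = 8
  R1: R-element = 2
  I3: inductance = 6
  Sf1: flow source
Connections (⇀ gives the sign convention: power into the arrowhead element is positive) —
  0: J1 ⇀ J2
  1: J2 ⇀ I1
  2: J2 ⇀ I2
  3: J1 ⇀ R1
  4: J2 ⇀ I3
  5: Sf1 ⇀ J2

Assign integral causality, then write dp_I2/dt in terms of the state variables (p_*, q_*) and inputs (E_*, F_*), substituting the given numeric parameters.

b5 |Sf1  (Sf1: flow source, stroke at near end)
b1 |I1  (I1 outputs flow p/I1)
b2 |I2  (prefer integral on I2)
b4 |I3  (I3: I, integral causality)
b0 |J2  (J2 needs exactly one e-in)
b3 |J1  (1-jn J1 has f-setter on 0)

dp_I2/dt = 2*F_Sf1 - 2*p_I1/5 - p_I2/4 - p_I3/3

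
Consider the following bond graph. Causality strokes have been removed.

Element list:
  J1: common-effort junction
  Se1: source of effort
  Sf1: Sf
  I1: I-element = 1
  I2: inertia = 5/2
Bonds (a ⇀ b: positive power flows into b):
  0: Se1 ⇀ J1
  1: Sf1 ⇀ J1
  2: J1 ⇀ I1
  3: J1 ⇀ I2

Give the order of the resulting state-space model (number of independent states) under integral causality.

2  (I1, I2 all integral)

bond 0 →J1  (Se1 fixes effort; stroke away)
bond 1 →Sf1  (Sf1 fixes flow; stroke at Sf1)
bond 2 →I1  (0-jn J1 has e-setter on 0)
bond 3 →I2  (0-jn J1 has e-setter on 0)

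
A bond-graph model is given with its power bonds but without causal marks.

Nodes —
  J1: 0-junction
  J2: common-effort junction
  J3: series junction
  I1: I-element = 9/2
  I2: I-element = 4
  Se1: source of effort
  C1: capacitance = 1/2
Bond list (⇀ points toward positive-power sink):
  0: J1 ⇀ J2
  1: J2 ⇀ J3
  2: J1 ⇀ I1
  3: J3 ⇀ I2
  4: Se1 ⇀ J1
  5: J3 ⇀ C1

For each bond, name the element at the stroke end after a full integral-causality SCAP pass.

#0 stroke→J2
#1 stroke→J3
#2 stroke→I1
#3 stroke→I2
#4 stroke→J1
#5 stroke→J3

b4 stroke at J1  (Se1: effort source, stroke at far end)
b0 stroke at J2  (J1 effort already set via bond 4)
b2 stroke at I1  (0-jn J1 has e-setter on 4)
b1 stroke at J3  (J2: bond 0 brought effort, rest push out)
b3 stroke at I2  (I2 outputs flow p/I2)
b5 stroke at J3  (J3 flow already set via bond 3)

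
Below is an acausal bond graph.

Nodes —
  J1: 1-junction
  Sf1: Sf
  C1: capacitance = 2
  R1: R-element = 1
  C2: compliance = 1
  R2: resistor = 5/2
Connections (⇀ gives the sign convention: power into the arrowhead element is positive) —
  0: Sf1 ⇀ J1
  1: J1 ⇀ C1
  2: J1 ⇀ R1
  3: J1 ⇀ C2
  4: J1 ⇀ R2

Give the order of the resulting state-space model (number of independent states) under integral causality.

β0 →Sf1  (Sf1: flow source, stroke at near end)
β1 →J1  (common-f at J1 fixed by 0)
β2 →J1  (common-f at J1 fixed by 0)
β3 →J1  (common-f at J1 fixed by 0)
β4 →J1  (1-jn J1 has f-setter on 0)

2  (C1, C2 all integral)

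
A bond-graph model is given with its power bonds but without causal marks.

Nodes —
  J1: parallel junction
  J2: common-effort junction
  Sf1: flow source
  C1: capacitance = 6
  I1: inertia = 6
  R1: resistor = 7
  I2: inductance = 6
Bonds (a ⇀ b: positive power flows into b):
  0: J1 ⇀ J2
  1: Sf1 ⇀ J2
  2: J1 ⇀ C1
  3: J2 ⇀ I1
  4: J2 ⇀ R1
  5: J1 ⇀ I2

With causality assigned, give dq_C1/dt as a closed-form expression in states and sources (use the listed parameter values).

dq_C1/dt = F_Sf1 - p_I1/6 - p_I2/6 - q_C1/42

#1 stroke→Sf1  (Sf1 fixes flow; stroke at Sf1)
#2 stroke→J1  (C1 integral (e out))
#0 stroke→J2  (J1: bond 2 brought effort, rest push out)
#5 stroke→I2  (0-jn J1 has e-setter on 2)
#3 stroke→I1  (J2: bond 0 brought effort, rest push out)
#4 stroke→R1  (J2: bond 0 brought effort, rest push out)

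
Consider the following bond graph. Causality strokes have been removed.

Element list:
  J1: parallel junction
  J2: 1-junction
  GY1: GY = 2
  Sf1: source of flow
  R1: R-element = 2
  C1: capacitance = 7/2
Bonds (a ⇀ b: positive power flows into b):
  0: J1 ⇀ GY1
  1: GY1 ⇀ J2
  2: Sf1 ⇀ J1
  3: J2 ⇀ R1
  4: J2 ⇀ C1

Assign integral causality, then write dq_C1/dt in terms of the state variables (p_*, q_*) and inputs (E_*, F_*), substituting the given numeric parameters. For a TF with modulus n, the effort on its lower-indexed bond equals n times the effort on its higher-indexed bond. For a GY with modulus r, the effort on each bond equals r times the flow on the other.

β2 →Sf1  (Sf1: flow source, stroke at near end)
β0 →J1  (J1 needs exactly one e-in)
β1 →J2  (GY1 both-in/both-out from 0)
β4 →J2  (C1: C, integral causality)
β3 →R1  (closing 1-jn rule on J2)

dq_C1/dt = F_Sf1 - q_C1/7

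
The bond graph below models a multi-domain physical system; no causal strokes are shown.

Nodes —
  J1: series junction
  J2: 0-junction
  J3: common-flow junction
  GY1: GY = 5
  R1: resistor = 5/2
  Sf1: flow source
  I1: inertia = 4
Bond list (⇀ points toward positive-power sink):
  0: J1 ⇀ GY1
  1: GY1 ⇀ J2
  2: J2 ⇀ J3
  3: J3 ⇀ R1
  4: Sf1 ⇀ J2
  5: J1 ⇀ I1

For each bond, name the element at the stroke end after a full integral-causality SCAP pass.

β4 stroke at Sf1  (Sf1 (Sf) sets flow on bond)
β5 stroke at I1  (prefer integral on I1)
β0 stroke at J1  (J1: bond 5 brought flow, rest push out)
β1 stroke at J2  (GY1 both-in/both-out from 0)
β2 stroke at J3  (J2: bond 1 brought effort, rest push out)
β3 stroke at R1  (J3 needs exactly one f-in)

bond 0 stroke→J1
bond 1 stroke→J2
bond 2 stroke→J3
bond 3 stroke→R1
bond 4 stroke→Sf1
bond 5 stroke→I1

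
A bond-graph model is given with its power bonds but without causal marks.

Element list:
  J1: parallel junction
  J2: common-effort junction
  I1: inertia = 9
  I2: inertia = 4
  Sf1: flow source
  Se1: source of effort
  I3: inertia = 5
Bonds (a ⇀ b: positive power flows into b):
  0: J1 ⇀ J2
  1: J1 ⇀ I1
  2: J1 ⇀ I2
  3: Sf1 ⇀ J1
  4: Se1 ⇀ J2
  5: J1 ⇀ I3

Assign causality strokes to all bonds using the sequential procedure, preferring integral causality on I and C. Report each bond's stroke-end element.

#3 |Sf1  (Sf1: flow source, stroke at near end)
#4 |J2  (Se1: effort source, stroke at far end)
#0 |J1  (J2: bond 4 brought effort, rest push out)
#1 |I1  (J1: bond 0 brought effort, rest push out)
#2 |I2  (J1: bond 0 brought effort, rest push out)
#5 |I3  (common-e at J1 fixed by 0)

β0 |J1
β1 |I1
β2 |I2
β3 |Sf1
β4 |J2
β5 |I3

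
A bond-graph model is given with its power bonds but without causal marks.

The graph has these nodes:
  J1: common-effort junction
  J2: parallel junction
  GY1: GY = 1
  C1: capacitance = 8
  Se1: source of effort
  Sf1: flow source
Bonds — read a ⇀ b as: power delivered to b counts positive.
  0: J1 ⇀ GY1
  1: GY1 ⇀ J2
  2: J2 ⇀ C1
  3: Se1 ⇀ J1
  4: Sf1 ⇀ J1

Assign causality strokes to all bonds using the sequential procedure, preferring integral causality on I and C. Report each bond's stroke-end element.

bond 3 stroke→J1  (Se1 (Se) sets effort on bond)
bond 4 stroke→Sf1  (Sf1: flow source, stroke at near end)
bond 0 stroke→GY1  (common-e at J1 fixed by 3)
bond 1 stroke→GY1  (GY1 both-in/both-out from 0)
bond 2 stroke→J2  (closing 0-jn rule on J2)

bond 0 stroke at GY1
bond 1 stroke at GY1
bond 2 stroke at J2
bond 3 stroke at J1
bond 4 stroke at Sf1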